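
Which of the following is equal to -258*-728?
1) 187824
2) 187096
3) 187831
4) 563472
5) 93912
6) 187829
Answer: 1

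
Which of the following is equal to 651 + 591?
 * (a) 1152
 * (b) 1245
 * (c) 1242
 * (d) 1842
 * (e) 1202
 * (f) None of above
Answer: c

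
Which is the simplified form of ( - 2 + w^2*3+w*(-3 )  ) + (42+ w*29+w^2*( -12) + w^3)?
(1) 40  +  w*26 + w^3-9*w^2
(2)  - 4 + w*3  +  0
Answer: 1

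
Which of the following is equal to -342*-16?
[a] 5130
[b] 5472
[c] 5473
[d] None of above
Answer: b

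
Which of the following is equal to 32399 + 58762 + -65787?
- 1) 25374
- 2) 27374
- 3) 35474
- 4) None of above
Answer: 1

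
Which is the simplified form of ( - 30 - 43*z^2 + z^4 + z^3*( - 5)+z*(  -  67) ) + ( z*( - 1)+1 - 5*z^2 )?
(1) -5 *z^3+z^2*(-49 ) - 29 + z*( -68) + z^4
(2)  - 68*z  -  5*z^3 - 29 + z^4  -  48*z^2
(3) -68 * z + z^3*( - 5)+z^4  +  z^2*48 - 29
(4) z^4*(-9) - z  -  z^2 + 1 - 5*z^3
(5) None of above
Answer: 2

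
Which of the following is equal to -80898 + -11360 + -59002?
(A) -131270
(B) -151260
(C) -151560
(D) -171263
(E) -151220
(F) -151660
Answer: B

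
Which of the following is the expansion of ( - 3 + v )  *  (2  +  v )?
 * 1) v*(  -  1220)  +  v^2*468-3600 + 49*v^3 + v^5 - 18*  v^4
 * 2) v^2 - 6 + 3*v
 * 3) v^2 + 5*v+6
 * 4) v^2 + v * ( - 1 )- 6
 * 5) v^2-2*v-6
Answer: 4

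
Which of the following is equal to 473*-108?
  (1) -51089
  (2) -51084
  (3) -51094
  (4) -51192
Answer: 2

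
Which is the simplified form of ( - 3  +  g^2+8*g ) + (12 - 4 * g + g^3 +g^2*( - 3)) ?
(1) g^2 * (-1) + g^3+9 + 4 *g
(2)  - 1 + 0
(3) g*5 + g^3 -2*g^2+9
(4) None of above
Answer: 4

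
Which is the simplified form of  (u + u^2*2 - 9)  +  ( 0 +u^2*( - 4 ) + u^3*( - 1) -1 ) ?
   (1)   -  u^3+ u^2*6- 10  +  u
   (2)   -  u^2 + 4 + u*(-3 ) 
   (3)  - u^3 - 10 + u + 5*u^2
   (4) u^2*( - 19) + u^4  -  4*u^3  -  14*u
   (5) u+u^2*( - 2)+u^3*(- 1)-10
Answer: 5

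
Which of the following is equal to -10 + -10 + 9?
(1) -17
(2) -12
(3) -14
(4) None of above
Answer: 4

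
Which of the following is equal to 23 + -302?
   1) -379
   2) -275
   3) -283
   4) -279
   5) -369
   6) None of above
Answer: 4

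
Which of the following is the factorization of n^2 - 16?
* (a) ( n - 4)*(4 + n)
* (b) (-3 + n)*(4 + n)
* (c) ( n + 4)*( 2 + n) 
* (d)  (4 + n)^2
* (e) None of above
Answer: a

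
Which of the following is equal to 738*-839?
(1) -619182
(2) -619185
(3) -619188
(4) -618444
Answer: 1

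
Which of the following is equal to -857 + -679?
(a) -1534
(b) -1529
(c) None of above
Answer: c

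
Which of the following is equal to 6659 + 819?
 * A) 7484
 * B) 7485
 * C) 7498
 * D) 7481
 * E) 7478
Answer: E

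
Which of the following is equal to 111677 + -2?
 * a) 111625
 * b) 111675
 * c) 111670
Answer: b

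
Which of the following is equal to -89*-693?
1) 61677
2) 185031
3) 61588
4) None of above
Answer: 1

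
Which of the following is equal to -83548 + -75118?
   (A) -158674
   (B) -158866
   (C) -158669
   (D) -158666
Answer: D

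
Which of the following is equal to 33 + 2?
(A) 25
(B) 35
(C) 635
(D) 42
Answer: B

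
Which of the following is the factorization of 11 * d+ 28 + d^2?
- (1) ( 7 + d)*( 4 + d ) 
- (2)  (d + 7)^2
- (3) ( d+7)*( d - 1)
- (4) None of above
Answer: 1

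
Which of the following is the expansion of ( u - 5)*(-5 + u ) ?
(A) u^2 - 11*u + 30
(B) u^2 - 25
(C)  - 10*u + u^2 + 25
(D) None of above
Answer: C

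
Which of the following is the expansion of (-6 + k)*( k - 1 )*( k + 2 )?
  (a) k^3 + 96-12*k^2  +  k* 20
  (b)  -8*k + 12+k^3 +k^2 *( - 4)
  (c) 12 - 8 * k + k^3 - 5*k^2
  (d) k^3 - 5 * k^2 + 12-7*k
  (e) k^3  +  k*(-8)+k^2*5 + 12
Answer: c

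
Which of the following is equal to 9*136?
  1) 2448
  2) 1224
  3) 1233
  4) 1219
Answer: 2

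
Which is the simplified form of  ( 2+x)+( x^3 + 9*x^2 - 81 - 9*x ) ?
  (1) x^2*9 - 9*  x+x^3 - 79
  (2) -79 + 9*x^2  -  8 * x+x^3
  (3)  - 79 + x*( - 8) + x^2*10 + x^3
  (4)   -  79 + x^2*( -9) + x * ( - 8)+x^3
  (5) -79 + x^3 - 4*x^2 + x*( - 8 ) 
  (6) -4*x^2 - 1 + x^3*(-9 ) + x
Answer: 2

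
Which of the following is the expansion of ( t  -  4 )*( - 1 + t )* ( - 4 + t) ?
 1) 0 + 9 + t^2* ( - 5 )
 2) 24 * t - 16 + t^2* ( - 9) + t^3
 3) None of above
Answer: 2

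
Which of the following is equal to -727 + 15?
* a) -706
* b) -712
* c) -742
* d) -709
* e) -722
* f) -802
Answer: b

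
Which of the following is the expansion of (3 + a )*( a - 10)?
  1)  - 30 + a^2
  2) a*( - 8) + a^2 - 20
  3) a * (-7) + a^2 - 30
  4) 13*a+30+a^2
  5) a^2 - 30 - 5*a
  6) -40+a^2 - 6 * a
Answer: 3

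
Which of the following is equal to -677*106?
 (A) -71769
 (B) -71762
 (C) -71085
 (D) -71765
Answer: B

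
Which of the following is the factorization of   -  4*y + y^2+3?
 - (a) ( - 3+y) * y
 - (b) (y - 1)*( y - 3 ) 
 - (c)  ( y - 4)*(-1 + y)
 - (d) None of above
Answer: b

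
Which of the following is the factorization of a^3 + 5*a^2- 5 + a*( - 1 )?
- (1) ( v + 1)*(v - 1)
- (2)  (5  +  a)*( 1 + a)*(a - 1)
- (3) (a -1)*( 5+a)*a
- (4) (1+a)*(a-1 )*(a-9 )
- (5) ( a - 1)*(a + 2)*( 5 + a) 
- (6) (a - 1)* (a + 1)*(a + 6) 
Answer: 2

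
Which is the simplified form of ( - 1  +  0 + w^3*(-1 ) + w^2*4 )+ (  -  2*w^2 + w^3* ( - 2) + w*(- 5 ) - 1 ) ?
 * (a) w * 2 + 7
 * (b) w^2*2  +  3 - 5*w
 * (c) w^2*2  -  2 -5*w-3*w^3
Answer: c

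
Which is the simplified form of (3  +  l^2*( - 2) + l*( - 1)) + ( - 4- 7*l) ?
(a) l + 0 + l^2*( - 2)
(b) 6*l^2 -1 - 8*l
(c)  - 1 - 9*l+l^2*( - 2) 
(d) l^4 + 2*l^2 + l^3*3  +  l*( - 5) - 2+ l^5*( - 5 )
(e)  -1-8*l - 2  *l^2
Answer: e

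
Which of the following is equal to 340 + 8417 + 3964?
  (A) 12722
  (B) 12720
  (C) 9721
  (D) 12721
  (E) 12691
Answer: D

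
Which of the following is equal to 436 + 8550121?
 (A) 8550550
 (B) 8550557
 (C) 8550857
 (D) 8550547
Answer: B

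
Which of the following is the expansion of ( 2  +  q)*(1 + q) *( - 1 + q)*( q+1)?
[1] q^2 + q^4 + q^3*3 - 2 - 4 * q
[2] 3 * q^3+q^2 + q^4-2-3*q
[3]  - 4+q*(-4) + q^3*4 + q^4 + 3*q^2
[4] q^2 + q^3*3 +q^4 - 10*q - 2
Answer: 2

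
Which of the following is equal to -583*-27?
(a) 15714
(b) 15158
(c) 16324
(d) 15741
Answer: d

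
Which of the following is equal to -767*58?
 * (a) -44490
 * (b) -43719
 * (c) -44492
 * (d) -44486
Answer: d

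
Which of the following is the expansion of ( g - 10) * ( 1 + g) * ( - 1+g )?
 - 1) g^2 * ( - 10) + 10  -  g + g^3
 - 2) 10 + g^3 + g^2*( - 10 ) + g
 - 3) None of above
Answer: 1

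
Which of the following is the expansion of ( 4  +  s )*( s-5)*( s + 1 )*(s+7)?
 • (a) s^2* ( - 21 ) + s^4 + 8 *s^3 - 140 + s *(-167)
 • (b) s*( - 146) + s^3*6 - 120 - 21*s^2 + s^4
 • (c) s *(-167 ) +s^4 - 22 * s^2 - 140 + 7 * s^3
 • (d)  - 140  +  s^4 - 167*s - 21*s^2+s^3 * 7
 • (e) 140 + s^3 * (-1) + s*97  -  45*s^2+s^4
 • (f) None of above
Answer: d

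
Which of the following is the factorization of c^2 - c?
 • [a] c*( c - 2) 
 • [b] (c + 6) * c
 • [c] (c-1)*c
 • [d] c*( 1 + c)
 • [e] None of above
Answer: c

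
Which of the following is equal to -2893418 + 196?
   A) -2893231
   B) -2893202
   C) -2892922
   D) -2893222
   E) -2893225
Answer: D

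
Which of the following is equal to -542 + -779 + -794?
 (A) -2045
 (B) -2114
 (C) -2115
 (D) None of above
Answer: C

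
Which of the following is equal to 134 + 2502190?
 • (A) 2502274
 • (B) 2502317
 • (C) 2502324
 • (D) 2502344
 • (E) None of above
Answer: C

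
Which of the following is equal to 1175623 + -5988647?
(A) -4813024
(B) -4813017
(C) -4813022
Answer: A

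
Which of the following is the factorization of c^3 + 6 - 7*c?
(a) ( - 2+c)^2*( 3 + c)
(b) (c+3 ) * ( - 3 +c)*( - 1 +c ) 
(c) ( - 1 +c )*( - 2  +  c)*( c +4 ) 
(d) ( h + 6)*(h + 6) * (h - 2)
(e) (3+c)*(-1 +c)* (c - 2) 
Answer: e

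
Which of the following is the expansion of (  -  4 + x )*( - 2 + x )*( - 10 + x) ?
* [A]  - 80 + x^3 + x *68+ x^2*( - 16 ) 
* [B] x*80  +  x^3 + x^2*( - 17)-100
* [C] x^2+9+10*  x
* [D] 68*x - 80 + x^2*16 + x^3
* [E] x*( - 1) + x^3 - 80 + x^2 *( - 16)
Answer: A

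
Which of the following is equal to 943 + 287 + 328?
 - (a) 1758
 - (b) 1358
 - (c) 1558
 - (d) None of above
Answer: c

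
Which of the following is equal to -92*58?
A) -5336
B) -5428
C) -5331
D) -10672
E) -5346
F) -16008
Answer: A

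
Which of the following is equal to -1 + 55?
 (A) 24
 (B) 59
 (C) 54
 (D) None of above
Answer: C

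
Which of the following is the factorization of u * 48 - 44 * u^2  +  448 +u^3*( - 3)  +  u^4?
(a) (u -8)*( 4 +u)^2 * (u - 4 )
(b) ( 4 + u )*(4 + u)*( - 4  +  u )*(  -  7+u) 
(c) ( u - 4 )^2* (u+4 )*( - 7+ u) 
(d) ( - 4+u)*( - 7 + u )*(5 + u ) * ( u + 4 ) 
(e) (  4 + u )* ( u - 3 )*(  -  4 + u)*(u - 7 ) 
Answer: b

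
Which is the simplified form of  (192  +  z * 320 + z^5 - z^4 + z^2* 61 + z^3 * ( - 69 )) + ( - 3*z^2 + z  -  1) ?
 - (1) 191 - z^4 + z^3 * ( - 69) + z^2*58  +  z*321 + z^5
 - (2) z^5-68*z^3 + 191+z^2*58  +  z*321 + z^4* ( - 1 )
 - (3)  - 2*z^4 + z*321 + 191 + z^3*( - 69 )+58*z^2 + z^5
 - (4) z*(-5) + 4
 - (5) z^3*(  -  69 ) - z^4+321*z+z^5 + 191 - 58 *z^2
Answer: 1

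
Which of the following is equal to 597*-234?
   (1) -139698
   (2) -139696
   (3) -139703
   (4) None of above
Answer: 1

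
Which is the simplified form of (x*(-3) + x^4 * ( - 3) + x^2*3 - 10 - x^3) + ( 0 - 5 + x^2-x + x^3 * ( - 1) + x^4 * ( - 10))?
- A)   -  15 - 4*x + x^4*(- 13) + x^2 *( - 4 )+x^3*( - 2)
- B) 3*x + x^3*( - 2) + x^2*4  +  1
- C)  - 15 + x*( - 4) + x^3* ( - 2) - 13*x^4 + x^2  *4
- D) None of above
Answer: C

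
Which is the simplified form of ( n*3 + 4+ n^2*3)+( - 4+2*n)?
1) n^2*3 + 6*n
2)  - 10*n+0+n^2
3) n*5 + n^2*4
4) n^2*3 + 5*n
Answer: 4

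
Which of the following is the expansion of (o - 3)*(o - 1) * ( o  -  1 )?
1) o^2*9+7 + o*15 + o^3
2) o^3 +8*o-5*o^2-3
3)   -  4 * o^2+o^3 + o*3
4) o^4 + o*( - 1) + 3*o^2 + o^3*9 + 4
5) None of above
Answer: 5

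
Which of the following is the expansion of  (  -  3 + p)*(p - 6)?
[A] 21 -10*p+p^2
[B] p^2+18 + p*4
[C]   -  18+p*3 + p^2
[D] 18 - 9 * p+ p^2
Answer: D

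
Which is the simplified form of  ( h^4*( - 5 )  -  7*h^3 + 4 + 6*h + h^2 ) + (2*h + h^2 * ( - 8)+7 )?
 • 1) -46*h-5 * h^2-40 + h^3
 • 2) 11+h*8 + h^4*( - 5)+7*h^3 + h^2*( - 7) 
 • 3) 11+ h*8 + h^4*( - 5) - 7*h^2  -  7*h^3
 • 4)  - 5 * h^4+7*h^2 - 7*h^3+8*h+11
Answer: 3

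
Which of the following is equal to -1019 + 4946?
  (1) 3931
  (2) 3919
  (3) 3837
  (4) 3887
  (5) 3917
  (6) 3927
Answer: 6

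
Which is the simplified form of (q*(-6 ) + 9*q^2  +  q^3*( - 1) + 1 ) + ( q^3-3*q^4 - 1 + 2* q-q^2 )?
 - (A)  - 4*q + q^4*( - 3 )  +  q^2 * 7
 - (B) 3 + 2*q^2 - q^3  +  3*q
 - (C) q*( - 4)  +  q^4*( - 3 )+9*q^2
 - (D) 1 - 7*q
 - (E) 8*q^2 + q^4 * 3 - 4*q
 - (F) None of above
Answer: F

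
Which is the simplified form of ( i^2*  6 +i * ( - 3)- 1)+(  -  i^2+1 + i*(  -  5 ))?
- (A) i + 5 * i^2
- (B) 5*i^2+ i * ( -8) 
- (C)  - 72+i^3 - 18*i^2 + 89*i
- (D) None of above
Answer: B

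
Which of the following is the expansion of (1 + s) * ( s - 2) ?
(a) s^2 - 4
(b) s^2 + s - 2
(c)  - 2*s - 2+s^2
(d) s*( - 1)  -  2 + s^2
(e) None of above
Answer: d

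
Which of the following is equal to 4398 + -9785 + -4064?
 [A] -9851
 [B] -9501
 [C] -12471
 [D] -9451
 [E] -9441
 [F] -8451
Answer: D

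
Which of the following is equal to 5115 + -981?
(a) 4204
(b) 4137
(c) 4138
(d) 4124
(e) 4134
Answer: e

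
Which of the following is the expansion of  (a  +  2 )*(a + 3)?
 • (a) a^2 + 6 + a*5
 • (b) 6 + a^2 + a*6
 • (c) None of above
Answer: a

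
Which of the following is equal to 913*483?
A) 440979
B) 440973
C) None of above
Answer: A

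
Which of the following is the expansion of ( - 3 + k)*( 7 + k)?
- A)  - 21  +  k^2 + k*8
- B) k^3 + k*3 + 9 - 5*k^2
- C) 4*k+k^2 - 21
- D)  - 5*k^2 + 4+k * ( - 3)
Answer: C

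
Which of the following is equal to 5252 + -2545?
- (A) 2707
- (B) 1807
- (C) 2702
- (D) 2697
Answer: A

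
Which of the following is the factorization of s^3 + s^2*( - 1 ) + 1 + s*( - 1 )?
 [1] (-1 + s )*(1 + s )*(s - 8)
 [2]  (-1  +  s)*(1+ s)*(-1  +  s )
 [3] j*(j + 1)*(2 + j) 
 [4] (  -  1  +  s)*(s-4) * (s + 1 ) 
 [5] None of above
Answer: 2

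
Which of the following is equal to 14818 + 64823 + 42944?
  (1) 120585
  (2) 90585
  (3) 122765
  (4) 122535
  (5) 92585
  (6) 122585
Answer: 6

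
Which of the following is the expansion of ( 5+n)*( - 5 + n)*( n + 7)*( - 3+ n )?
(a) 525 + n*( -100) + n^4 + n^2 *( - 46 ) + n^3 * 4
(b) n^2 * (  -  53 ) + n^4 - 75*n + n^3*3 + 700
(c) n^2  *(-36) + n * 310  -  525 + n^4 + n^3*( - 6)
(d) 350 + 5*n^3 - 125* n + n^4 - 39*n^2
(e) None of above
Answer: a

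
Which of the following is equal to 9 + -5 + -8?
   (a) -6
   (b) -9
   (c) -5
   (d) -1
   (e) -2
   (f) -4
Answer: f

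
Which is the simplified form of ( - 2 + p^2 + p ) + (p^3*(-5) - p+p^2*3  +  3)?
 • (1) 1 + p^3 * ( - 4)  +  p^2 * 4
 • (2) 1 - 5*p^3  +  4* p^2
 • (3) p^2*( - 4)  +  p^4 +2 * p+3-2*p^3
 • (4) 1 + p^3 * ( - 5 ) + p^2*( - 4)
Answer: 2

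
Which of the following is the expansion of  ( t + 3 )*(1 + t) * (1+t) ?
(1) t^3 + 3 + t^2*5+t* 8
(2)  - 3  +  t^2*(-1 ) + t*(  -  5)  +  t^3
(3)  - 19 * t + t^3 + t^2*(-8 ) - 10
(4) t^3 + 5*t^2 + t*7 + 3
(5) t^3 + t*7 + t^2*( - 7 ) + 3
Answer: 4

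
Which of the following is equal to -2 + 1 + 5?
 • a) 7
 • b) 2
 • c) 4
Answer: c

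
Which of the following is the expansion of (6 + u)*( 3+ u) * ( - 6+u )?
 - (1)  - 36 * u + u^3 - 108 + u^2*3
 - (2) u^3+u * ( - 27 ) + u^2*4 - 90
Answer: 1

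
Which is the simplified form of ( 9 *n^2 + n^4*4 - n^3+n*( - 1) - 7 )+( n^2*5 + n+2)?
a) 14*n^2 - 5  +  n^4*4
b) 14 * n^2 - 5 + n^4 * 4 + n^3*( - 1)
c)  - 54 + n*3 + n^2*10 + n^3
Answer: b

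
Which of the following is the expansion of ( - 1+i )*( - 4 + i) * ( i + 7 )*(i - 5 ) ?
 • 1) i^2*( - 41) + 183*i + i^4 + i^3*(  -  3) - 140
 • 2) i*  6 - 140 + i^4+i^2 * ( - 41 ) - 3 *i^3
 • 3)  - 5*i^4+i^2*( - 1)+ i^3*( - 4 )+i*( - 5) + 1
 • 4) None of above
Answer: 1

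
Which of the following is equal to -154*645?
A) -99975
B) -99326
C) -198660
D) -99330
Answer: D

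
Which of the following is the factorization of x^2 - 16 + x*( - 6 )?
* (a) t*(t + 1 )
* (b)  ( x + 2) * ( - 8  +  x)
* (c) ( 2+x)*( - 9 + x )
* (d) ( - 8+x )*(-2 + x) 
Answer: b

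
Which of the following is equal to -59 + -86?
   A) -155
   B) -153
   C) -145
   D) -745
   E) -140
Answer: C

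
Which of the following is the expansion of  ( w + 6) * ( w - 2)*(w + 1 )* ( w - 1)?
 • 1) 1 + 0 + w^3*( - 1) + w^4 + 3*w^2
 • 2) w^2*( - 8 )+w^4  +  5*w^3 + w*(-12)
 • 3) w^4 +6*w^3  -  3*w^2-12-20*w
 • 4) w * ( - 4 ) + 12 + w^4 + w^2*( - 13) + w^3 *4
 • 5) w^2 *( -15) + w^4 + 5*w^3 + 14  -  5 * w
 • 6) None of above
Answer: 4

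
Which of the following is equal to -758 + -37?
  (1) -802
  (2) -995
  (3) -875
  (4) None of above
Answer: 4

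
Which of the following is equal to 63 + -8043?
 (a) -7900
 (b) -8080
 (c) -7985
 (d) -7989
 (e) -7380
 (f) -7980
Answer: f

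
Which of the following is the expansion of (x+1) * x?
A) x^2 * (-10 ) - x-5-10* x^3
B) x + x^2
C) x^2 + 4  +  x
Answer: B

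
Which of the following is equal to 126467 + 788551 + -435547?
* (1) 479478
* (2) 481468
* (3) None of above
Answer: 3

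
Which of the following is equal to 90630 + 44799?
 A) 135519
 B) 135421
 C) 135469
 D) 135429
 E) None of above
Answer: D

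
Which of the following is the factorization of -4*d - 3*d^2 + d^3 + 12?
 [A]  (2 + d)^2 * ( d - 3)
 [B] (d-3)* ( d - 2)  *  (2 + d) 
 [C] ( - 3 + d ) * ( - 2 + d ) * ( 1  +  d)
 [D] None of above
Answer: B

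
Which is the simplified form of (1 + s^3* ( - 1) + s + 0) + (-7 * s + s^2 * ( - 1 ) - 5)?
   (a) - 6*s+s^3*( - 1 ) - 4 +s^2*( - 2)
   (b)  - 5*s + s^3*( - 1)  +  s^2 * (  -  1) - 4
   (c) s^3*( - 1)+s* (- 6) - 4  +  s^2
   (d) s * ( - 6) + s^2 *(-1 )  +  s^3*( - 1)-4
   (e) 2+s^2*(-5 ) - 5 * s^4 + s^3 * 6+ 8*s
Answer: d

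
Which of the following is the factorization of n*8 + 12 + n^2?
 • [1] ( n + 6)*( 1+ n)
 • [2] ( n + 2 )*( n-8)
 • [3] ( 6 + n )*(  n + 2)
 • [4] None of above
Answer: 3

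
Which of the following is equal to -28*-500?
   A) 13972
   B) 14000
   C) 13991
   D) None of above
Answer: B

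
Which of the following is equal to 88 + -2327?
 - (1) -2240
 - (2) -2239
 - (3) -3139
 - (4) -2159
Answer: 2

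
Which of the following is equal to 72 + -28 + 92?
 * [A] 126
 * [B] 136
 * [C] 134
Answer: B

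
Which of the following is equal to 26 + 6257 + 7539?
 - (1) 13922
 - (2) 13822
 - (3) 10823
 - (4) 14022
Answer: 2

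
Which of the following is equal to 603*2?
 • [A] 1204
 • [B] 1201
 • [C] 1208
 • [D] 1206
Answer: D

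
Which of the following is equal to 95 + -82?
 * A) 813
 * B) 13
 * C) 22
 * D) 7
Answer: B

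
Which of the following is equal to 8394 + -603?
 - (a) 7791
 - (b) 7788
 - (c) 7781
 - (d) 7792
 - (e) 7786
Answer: a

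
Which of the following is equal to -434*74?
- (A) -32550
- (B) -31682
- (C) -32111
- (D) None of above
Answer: D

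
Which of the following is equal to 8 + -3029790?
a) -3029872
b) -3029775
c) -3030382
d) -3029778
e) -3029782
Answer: e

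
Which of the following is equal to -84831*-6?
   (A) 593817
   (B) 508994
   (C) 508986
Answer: C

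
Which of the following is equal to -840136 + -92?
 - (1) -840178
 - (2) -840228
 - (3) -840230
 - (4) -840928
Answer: 2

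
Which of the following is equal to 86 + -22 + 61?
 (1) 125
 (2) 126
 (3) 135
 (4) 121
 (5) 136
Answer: 1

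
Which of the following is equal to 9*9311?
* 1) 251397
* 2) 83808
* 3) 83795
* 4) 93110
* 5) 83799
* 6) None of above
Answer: 5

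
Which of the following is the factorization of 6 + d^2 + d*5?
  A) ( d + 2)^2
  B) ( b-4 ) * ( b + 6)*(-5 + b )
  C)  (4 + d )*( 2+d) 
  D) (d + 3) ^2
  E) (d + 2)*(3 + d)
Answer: E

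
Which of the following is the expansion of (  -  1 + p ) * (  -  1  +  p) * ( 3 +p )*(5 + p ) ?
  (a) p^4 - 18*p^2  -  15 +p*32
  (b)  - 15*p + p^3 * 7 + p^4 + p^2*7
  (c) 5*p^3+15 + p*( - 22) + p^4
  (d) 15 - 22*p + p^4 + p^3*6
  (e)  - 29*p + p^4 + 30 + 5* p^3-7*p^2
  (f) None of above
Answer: d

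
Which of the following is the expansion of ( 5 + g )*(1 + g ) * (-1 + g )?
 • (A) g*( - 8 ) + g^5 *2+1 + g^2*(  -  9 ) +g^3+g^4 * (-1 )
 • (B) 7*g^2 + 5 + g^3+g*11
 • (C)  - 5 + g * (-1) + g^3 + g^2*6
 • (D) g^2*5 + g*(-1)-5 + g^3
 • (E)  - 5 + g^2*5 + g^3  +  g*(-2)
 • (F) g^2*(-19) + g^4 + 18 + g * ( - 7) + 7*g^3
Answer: D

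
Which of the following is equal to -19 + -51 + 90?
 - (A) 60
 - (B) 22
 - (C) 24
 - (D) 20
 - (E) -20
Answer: D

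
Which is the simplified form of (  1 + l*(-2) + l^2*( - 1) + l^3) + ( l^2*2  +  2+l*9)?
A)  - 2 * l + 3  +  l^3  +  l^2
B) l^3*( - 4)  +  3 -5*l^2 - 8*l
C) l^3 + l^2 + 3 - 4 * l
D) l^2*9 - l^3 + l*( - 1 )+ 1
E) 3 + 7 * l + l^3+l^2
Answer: E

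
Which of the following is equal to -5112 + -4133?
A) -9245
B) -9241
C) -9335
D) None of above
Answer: A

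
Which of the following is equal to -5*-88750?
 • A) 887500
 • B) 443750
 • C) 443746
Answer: B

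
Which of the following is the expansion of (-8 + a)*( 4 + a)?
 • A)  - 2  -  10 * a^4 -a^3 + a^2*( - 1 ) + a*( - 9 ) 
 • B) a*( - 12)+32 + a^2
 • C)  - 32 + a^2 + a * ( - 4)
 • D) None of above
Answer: C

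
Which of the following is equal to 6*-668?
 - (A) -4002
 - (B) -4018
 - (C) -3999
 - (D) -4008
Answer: D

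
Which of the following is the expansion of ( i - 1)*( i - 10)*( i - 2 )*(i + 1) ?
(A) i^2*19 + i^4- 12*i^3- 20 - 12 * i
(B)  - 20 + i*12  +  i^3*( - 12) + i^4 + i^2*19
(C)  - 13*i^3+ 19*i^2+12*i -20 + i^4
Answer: B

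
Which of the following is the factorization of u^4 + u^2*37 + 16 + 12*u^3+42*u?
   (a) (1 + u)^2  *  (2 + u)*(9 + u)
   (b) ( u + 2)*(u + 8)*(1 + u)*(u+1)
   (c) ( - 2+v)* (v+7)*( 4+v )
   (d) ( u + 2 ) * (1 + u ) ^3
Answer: b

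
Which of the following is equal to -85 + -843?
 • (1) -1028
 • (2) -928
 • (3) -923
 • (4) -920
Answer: 2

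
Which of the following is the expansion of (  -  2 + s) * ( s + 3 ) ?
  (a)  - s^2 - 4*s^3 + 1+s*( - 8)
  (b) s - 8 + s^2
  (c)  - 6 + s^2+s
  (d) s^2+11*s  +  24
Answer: c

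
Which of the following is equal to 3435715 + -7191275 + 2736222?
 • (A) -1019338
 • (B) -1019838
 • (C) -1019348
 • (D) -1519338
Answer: A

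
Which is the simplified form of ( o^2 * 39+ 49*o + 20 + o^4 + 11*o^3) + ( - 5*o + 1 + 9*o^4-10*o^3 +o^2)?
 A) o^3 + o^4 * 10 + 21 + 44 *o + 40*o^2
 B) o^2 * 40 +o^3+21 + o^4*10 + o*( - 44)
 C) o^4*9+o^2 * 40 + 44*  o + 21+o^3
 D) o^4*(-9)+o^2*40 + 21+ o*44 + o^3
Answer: A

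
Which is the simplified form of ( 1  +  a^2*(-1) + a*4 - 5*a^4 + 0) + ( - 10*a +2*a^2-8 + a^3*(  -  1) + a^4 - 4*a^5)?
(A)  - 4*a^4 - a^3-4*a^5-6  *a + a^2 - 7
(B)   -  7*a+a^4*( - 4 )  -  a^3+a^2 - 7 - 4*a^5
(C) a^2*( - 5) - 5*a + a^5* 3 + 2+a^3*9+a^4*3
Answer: A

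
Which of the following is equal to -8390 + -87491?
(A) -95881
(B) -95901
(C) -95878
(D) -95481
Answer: A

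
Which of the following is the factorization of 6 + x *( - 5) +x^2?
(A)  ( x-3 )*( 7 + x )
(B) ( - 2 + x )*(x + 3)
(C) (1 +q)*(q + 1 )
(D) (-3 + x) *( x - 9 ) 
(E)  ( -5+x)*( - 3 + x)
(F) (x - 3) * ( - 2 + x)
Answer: F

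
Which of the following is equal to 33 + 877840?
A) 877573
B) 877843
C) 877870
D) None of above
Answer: D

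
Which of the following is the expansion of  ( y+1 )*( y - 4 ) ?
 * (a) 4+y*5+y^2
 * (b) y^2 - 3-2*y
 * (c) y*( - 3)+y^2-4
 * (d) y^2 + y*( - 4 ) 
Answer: c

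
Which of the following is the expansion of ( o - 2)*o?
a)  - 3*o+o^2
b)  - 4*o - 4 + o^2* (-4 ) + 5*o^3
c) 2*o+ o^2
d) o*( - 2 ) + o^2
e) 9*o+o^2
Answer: d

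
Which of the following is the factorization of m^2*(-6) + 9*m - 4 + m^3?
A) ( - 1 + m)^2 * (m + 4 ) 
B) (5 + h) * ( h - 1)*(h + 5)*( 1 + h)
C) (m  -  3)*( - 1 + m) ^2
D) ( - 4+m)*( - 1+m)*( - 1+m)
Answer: D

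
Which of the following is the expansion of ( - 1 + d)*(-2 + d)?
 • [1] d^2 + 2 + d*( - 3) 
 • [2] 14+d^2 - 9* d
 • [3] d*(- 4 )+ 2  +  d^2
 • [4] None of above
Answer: 1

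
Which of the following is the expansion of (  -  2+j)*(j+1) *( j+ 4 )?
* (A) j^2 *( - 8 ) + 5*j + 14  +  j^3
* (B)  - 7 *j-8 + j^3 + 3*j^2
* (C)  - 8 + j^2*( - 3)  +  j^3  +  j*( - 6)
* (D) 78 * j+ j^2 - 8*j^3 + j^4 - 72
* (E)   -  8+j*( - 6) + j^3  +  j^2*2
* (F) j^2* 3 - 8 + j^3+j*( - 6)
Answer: F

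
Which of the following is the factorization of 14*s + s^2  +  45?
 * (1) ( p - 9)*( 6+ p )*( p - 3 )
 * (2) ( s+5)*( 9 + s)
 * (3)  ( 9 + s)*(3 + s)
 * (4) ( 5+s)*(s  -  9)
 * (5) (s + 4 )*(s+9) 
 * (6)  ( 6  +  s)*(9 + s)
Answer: 2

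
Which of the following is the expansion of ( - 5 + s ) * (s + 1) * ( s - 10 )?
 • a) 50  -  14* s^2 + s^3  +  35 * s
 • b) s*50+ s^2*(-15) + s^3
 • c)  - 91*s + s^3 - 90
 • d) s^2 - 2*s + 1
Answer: a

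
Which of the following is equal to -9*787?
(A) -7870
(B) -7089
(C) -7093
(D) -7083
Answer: D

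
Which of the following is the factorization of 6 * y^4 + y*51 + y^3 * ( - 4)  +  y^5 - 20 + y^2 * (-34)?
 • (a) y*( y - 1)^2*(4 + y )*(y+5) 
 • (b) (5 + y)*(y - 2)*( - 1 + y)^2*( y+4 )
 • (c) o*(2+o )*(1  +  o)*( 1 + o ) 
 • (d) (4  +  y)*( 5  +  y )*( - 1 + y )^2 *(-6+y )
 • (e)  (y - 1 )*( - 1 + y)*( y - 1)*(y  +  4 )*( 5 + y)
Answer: e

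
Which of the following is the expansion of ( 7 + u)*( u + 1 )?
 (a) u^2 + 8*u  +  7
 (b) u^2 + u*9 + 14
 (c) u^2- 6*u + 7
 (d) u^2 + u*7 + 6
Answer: a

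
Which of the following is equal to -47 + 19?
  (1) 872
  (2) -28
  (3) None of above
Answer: 2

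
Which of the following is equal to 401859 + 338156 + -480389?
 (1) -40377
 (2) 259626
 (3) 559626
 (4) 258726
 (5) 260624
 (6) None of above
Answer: 2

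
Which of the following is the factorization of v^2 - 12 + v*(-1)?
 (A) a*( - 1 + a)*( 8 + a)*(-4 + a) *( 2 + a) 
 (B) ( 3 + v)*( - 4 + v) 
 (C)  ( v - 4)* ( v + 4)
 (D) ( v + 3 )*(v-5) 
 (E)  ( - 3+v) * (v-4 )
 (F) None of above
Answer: B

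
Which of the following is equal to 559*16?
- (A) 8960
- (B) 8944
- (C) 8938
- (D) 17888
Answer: B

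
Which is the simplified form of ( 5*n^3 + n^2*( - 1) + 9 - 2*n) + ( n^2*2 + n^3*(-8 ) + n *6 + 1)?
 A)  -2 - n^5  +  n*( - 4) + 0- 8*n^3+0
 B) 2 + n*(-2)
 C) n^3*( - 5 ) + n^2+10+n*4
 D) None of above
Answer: D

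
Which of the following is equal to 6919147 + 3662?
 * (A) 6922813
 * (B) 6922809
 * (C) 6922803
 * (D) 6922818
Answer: B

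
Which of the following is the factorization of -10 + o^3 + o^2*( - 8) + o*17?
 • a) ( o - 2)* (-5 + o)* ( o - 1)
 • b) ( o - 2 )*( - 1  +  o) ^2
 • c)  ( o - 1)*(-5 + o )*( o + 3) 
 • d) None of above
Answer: a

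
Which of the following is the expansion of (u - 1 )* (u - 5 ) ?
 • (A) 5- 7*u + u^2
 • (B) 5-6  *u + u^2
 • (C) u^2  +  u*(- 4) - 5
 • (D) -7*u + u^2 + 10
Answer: B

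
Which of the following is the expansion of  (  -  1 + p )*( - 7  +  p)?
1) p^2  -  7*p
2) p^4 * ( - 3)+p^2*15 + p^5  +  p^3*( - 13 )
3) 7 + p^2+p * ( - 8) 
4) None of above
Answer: 3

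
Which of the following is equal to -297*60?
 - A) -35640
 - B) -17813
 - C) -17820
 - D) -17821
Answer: C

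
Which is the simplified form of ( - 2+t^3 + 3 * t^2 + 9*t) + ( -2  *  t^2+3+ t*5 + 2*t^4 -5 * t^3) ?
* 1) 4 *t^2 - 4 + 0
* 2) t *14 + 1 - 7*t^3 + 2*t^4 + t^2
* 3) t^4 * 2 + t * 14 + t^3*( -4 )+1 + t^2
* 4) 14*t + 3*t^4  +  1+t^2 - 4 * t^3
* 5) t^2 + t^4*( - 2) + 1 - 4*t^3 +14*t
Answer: 3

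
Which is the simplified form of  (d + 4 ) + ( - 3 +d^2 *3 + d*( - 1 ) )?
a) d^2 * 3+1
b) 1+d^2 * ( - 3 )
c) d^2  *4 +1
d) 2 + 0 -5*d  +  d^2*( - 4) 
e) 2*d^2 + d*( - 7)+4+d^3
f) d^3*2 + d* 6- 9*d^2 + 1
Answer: a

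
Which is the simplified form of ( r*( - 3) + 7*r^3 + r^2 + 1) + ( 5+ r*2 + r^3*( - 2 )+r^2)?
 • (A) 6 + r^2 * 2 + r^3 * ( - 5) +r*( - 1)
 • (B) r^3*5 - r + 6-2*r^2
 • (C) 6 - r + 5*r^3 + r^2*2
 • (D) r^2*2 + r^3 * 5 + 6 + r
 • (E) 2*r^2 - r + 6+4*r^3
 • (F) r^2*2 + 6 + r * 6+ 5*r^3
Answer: C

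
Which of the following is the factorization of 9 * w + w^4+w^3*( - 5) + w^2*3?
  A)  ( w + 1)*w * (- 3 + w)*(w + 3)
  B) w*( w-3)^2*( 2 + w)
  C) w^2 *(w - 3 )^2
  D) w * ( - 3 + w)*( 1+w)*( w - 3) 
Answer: D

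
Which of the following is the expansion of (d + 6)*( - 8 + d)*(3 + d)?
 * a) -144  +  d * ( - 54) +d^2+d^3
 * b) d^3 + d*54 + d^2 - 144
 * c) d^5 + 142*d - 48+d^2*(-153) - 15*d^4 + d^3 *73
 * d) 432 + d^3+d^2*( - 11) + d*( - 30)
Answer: a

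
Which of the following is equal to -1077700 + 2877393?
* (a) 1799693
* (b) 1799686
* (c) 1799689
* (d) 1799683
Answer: a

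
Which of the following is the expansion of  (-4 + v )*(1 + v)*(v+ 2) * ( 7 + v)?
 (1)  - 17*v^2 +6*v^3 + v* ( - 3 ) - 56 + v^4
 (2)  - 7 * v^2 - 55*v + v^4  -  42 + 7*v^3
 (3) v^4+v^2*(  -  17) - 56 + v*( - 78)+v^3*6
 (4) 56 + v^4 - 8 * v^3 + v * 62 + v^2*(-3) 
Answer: 3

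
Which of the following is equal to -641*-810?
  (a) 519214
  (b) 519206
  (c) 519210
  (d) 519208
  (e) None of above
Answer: c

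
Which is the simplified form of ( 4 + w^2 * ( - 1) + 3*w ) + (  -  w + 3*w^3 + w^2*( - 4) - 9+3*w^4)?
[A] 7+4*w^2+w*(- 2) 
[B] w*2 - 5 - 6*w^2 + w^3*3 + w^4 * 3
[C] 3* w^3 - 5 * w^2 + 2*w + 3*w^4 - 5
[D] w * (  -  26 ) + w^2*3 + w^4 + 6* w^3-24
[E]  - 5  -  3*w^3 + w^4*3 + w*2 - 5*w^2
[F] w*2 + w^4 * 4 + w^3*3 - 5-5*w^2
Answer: C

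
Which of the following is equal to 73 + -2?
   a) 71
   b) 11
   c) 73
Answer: a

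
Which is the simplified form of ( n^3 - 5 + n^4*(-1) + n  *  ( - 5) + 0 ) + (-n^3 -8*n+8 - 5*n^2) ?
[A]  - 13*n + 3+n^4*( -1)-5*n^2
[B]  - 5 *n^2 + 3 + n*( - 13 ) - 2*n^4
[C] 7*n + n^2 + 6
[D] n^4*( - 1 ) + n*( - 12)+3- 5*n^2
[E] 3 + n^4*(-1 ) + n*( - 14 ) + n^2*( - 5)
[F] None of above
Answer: A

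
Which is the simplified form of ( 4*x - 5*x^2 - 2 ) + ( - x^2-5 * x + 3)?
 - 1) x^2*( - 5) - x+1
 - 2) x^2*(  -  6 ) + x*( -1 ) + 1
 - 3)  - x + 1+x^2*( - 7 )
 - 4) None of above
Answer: 2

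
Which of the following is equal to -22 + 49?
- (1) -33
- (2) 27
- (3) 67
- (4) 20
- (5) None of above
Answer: 2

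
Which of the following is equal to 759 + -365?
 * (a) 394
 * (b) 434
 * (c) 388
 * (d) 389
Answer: a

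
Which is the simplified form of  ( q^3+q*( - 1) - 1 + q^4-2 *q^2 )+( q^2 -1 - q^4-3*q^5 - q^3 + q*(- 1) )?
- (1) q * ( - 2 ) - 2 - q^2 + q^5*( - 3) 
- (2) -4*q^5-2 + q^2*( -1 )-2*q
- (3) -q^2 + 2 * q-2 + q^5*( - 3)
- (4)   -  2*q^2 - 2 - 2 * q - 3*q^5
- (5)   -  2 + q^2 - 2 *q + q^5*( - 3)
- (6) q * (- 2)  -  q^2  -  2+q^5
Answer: 1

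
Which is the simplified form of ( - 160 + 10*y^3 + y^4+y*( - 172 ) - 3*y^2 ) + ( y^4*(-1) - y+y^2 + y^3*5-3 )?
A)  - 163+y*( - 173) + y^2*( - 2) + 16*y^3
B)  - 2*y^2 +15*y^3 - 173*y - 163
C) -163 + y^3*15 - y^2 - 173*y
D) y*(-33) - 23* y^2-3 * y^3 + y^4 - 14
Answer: B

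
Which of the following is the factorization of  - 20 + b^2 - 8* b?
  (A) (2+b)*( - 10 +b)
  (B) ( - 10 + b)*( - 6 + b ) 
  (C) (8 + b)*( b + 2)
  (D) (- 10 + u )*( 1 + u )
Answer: A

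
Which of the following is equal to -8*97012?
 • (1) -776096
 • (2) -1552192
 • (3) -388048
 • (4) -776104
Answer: 1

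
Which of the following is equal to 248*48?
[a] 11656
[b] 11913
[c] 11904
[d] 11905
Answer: c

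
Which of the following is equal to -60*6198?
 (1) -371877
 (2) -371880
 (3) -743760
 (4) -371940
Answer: 2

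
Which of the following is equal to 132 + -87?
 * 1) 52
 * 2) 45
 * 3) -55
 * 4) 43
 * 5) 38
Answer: 2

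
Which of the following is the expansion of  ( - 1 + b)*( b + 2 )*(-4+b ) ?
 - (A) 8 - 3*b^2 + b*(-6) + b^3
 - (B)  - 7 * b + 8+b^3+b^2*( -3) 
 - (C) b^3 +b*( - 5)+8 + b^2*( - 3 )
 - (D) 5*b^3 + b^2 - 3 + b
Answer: A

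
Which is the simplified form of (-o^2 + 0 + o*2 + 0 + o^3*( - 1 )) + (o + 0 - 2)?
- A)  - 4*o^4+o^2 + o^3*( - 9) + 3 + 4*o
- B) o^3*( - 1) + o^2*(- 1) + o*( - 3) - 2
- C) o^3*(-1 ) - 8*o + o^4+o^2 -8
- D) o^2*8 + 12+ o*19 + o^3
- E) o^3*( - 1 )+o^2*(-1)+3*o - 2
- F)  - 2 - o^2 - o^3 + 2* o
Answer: E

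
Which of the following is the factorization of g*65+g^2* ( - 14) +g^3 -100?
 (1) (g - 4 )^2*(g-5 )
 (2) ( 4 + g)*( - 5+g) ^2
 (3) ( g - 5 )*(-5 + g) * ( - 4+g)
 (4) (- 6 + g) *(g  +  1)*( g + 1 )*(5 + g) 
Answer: 3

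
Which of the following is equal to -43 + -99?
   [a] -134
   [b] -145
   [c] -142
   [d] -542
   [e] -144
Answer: c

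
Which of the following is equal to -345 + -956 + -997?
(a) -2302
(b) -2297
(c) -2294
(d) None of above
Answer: d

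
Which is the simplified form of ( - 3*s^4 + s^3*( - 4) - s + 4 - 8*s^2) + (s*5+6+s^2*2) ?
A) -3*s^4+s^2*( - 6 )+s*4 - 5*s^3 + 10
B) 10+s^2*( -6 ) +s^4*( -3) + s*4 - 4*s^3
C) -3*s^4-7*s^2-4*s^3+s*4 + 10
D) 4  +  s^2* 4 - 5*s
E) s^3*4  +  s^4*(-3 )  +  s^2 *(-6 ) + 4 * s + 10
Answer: B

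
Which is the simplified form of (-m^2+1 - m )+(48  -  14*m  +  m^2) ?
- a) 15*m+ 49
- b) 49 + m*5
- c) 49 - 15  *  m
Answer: c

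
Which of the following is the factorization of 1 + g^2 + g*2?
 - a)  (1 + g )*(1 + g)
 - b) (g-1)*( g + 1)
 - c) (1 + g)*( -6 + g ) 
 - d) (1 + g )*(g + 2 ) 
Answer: a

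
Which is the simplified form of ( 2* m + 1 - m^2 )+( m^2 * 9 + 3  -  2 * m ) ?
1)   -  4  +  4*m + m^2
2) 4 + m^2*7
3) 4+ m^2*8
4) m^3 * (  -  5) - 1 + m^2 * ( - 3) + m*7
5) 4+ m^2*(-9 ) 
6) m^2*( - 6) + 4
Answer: 3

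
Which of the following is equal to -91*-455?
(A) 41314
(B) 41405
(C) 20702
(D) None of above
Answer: B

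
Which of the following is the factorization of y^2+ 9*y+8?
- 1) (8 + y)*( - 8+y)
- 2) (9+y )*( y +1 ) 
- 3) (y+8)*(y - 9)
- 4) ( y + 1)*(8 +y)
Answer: 4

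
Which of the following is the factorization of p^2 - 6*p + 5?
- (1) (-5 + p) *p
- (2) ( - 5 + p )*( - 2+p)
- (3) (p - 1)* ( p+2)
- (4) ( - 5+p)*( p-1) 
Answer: 4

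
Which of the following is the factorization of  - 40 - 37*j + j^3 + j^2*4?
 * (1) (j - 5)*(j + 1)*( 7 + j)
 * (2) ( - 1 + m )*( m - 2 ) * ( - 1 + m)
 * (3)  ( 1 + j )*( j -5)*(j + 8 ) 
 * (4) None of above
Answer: 3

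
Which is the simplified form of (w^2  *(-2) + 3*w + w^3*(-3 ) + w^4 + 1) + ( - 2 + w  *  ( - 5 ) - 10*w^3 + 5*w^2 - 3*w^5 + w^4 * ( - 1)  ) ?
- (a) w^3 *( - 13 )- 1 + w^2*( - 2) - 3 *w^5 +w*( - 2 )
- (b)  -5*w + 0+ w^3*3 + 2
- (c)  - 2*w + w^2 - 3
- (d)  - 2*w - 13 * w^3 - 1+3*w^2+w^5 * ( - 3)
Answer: d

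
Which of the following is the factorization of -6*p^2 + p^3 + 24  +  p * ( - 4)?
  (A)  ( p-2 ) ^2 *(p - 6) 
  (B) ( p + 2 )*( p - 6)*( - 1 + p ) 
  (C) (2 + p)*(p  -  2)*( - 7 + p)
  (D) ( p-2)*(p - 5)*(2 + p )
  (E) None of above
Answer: E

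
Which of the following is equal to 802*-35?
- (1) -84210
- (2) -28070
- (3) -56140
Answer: 2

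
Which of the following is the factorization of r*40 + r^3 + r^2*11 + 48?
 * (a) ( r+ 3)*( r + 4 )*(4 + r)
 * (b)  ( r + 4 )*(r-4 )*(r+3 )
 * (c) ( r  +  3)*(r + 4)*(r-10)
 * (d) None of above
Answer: a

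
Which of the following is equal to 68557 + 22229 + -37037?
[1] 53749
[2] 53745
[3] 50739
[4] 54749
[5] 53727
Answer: 1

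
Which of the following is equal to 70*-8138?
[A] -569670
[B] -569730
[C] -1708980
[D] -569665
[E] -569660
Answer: E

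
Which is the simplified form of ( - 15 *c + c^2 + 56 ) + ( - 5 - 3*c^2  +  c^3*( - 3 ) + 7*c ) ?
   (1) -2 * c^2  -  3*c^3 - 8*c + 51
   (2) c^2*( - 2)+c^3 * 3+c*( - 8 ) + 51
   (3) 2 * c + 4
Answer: 1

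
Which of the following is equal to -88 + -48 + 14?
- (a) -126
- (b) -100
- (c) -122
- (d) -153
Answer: c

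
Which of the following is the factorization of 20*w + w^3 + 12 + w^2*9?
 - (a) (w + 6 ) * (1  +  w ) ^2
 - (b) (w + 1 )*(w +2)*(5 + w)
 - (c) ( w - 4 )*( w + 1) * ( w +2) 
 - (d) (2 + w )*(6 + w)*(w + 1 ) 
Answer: d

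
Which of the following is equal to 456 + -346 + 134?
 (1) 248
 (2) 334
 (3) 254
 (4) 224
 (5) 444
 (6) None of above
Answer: 6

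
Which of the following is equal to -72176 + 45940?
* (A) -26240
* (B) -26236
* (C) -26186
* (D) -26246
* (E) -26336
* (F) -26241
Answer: B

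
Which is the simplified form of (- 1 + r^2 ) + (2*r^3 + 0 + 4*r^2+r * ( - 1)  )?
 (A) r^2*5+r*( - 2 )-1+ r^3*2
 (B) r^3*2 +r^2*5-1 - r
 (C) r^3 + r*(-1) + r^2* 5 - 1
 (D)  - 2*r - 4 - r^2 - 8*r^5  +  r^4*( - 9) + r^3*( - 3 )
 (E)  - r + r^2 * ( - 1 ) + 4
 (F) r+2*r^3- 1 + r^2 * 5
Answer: B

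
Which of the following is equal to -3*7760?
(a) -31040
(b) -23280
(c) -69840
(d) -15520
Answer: b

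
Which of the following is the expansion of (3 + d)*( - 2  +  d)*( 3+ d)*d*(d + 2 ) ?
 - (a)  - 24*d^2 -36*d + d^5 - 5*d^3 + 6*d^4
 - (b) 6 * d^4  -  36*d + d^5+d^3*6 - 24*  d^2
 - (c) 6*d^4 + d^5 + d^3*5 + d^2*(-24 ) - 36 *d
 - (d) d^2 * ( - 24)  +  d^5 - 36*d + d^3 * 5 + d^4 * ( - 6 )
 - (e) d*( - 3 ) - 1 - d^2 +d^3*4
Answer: c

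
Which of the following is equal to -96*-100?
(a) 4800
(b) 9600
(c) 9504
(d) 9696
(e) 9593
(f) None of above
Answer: b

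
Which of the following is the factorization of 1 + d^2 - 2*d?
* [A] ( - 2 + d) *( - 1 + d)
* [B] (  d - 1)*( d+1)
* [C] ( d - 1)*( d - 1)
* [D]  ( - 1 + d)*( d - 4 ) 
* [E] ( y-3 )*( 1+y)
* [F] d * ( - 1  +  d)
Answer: C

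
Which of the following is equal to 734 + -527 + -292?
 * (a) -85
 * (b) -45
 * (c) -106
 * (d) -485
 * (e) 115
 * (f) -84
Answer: a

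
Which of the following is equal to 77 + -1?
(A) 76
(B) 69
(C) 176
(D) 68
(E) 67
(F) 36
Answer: A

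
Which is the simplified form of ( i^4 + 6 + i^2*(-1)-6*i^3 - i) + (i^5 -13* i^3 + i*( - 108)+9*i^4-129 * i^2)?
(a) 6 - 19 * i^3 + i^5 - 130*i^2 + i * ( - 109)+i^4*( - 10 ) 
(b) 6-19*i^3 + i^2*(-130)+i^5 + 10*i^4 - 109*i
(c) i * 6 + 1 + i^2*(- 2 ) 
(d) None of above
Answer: b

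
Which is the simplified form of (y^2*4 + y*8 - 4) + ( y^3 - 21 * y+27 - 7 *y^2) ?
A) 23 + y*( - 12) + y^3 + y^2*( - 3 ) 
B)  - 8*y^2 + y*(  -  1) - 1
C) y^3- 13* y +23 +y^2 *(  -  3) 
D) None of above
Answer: C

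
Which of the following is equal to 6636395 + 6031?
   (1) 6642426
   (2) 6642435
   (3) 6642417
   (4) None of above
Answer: 1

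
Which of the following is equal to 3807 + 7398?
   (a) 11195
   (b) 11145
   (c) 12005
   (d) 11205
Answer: d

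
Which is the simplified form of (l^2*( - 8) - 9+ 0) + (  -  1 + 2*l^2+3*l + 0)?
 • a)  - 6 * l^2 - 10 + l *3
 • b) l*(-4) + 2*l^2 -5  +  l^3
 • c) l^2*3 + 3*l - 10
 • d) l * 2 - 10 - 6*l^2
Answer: a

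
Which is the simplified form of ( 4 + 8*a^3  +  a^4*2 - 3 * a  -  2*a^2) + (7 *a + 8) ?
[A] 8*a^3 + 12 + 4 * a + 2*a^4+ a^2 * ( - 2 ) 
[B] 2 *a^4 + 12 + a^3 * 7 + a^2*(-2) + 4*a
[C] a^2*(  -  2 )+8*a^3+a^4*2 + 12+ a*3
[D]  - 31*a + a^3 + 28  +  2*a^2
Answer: A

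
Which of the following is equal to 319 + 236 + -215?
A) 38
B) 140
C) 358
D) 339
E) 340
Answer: E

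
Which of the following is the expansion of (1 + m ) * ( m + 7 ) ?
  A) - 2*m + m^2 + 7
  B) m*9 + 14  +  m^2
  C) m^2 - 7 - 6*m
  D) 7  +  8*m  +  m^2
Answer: D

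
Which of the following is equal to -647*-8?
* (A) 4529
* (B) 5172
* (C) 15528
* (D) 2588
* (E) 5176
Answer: E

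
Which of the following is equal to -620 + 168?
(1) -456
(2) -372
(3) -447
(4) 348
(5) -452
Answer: 5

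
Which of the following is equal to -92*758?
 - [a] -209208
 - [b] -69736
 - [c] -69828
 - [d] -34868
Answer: b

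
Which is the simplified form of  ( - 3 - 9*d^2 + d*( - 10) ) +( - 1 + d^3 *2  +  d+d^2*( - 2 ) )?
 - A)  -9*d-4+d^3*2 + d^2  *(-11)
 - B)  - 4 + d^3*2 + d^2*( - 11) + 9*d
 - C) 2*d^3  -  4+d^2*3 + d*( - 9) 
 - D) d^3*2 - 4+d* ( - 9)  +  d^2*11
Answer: A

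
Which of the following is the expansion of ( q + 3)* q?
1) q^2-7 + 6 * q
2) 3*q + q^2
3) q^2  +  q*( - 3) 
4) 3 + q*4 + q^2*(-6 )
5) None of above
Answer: 2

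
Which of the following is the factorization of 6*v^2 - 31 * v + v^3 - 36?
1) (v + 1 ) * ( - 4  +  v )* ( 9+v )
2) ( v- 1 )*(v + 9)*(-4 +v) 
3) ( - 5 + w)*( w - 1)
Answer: 1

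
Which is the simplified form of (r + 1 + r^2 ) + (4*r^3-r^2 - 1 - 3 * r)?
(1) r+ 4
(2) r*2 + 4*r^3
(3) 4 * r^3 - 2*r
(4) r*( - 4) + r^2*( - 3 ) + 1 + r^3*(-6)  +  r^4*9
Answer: 3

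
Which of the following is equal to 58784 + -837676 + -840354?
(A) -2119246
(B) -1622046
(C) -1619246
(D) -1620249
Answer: C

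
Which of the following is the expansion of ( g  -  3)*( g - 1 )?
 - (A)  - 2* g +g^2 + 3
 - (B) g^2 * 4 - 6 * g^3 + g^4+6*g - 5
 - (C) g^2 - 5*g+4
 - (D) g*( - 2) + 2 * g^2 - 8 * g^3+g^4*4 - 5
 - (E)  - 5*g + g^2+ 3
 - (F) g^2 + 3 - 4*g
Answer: F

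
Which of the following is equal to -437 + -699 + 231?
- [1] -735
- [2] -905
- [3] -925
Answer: 2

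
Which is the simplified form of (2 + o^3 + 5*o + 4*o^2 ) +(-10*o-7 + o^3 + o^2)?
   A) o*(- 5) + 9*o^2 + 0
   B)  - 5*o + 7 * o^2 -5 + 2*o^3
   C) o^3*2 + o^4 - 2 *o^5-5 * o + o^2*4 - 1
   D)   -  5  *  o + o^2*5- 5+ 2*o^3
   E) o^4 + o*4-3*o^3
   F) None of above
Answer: D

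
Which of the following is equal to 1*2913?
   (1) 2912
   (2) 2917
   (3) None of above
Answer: 3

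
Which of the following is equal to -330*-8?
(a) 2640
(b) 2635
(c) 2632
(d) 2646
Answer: a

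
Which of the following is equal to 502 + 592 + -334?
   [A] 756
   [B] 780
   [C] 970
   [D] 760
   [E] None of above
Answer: D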